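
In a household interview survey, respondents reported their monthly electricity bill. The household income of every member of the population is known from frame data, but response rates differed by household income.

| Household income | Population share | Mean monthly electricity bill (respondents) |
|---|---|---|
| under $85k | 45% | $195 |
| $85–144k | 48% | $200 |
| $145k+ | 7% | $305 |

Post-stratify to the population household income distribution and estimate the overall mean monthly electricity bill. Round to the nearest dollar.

$205

Reweight to the known household income distribution:
  under $85k: 0.45 × 195 = 87.75
  $85–144k: 0.48 × 200 = 96
  $145k+: 0.07 × 305 = 21.35
Post-stratified estimate = 205.1 → $205.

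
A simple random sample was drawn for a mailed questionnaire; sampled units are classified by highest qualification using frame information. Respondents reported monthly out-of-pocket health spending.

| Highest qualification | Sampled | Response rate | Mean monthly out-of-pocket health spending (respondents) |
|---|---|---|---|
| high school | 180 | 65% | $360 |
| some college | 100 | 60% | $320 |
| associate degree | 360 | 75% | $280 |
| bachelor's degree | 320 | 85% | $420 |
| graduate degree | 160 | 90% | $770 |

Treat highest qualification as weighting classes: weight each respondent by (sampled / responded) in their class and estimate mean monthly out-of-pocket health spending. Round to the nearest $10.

$410

Weighting each respondent by the inverse class response rate inflates each class back to its sampled size, so the class weight is n_sampled:
  high school: 180 × 360 = 64,800
  some college: 100 × 320 = 32,000
  associate degree: 360 × 280 = 100,800
  bachelor's degree: 320 × 420 = 134,400
  graduate degree: 160 × 770 = 123,200
Adjusted estimate = 455,200 / 1,120 = 406.429 → $410.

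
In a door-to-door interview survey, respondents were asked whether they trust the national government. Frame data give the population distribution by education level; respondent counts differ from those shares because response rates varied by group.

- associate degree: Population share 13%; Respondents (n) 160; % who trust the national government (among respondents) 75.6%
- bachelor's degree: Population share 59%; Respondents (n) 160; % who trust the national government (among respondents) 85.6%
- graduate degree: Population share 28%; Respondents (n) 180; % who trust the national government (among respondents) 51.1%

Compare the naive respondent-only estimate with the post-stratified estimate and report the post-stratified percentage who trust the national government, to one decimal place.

Unadjusted (pooled respondent) estimate weights by respondent counts:
  (160/500)×75.6 + (160/500)×85.6 + (180/500)×51.1 = 69.98%
Post-stratifying to population shares instead:
  0.13×75.6 + 0.59×85.6 + 0.28×51.1 = 74.64%

74.6%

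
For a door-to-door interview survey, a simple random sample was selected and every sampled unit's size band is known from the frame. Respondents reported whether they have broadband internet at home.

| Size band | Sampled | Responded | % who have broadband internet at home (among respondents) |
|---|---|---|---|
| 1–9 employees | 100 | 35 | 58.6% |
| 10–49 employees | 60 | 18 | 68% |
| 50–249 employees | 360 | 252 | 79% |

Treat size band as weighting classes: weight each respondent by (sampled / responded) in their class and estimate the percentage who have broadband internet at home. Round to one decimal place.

73.8%

Class response rates: 1–9 employees 35/100 = 35%, 10–49 employees 18/60 = 30%, 50–249 employees 252/360 = 70%.
Each respondent's weight = sampled/responded in their class; summing within a class gives n_sampled, so:
  1–9 employees: 100 × 58.6 = 5860
  10–49 employees: 60 × 68 = 4080
  50–249 employees: 360 × 79 = 28,440
Adjusted estimate = 38,380 / 520 = 73.8077 → 73.8%.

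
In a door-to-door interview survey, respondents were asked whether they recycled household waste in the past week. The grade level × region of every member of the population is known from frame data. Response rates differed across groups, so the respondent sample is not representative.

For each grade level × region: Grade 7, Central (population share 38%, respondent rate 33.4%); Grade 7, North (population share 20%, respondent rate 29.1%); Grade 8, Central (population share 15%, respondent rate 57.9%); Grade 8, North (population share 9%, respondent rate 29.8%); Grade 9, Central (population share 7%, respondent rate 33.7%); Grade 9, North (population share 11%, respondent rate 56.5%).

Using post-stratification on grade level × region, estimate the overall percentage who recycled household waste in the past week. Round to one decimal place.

Post-stratification weights by population share, not respondent share:
  Grade 7, Central: 0.38 × 33.4 = 12.692
  Grade 7, North: 0.2 × 29.1 = 5.82
  Grade 8, Central: 0.15 × 57.9 = 8.685
  Grade 8, North: 0.09 × 29.8 = 2.682
  Grade 9, Central: 0.07 × 33.7 = 2.359
  Grade 9, North: 0.11 × 56.5 = 6.215
Post-stratified estimate = 38.453 → 38.5%.

38.5%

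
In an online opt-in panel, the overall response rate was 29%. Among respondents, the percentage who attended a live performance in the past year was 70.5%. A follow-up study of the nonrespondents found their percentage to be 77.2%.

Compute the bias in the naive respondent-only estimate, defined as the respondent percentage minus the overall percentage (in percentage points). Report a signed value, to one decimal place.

-4.8 percentage points

Nonresponse fraction = 1 − 0.29 = 0.71.
Bias = (nonresponse fraction) × (respondent percentage − nonrespondent percentage)
     = 0.71 × (70.5 − 77.2) = 0.71 × -6.7 = -4.757.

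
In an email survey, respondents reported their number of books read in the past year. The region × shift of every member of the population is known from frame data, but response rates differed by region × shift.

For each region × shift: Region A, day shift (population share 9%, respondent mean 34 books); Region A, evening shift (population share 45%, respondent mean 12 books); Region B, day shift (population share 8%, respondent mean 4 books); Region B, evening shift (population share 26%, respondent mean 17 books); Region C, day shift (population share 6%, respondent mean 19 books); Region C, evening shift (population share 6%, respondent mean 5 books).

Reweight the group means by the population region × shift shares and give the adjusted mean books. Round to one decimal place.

14.6

Post-stratification weights by population share, not respondent share:
  Region A, day shift: 0.09 × 34 = 3.06
  Region A, evening shift: 0.45 × 12 = 5.4
  Region B, day shift: 0.08 × 4 = 0.32
  Region B, evening shift: 0.26 × 17 = 4.42
  Region C, day shift: 0.06 × 19 = 1.14
  Region C, evening shift: 0.06 × 5 = 0.3
Post-stratified estimate = 14.64 → 14.6.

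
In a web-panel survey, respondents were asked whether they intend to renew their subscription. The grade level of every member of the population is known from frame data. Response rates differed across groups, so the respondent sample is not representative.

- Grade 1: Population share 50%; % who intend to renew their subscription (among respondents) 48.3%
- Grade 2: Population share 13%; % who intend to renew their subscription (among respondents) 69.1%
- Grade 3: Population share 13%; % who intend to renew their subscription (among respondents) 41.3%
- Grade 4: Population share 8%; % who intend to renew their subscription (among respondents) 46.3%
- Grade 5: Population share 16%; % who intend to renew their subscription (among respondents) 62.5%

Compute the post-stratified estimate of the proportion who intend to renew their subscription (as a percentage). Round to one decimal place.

Reweight to the known grade level distribution:
  Grade 1: 0.5 × 48.3 = 24.15
  Grade 2: 0.13 × 69.1 = 8.983
  Grade 3: 0.13 × 41.3 = 5.369
  Grade 4: 0.08 × 46.3 = 3.704
  Grade 5: 0.16 × 62.5 = 10
Post-stratified estimate = 52.206 → 52.2%.

52.2%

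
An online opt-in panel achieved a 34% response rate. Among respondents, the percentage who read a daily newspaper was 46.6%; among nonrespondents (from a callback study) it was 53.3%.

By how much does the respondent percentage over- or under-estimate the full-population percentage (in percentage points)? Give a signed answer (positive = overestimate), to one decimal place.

Nonresponse fraction = 1 − 0.34 = 0.66.
Bias = (nonresponse fraction) × (respondent percentage − nonrespondent percentage)
     = 0.66 × (46.6 − 53.3) = 0.66 × -6.7 = -4.422.

-4.4 percentage points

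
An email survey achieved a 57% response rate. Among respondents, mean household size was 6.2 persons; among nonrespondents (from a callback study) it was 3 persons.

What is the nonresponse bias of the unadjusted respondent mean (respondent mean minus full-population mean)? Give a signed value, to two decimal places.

+1.38

Nonresponse fraction = 1 − 0.57 = 0.43.
Bias = (nonresponse fraction) × (respondent mean − nonrespondent mean)
     = 0.43 × (6.2 − 3) = 0.43 × 3.2 = 1.376.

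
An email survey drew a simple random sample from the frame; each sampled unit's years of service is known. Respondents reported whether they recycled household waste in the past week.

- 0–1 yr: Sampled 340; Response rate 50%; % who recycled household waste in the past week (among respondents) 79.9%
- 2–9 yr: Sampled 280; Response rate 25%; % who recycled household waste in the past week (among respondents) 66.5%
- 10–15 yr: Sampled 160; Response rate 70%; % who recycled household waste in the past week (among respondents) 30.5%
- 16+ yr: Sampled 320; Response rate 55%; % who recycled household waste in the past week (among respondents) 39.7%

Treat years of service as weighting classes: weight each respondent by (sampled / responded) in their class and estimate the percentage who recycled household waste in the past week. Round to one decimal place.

57.6%

Inverse-response-rate weighting restores each class to its sampled count, so class totals weight by n_sampled:
  0–1 yr: 340 × 79.9 = 27166
  2–9 yr: 280 × 66.5 = 18,620
  10–15 yr: 160 × 30.5 = 4880
  16+ yr: 320 × 39.7 = 12,704
Adjusted estimate = 63,370 / 1,100 = 57.6091 → 57.6%.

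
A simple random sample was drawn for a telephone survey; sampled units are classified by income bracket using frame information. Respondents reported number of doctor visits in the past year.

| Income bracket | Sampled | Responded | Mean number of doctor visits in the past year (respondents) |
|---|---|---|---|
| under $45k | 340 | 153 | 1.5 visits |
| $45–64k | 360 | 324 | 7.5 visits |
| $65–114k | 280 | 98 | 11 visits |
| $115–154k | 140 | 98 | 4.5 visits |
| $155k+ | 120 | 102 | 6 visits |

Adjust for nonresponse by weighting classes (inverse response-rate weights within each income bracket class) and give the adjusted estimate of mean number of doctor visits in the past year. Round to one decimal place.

Class response rates: under $45k 153/340 = 45%, $45–64k 324/360 = 90%, $65–114k 98/280 = 35%, $115–154k 98/140 = 70%, $155k+ 102/120 = 85%.
Weighting each respondent by the inverse class response rate inflates each class back to its sampled size, so the class weight is n_sampled:
  under $45k: 340 × 1.5 = 510
  $45–64k: 360 × 7.5 = 2700
  $65–114k: 280 × 11 = 3080
  $115–154k: 140 × 4.5 = 630
  $155k+: 120 × 6 = 720
Adjusted estimate = 7640 / 1,240 = 6.16129 → 6.2.

6.2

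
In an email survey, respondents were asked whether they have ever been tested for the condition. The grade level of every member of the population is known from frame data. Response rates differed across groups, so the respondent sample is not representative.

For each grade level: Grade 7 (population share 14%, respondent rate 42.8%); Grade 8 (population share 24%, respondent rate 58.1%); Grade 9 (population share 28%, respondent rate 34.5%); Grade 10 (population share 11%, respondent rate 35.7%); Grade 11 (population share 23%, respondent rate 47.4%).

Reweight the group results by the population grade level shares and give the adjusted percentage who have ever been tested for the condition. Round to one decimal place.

44.4%

Reweight to the known grade level distribution:
  Grade 7: 0.14 × 42.8 = 5.992
  Grade 8: 0.24 × 58.1 = 13.944
  Grade 9: 0.28 × 34.5 = 9.66
  Grade 10: 0.11 × 35.7 = 3.927
  Grade 11: 0.23 × 47.4 = 10.902
Post-stratified estimate = 44.425 → 44.4%.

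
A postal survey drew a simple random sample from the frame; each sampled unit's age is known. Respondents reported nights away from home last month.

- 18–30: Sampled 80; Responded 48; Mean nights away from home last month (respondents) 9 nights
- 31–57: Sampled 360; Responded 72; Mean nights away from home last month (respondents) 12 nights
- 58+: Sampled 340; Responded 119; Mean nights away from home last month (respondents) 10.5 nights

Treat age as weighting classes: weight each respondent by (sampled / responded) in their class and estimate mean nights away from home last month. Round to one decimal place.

Response rates by class: 18–30 48/80 = 60%, 31–57 72/360 = 20%, 58+ 119/340 = 35%.
Each respondent's weight = sampled/responded in their class; summing within a class gives n_sampled, so:
  18–30: 80 × 9 = 720
  31–57: 360 × 12 = 4320
  58+: 340 × 10.5 = 3570
Adjusted estimate = 8610 / 780 = 11.0385 → 11.0.

11.0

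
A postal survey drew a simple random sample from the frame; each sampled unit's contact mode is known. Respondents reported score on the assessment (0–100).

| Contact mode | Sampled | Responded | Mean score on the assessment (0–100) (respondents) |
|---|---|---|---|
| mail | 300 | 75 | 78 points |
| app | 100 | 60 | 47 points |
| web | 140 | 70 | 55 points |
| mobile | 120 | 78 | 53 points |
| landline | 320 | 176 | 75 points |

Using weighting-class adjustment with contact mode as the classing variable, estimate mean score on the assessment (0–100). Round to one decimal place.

67.5

Response rates by class: mail 75/300 = 25%, app 60/100 = 60%, web 70/140 = 50%, mobile 78/120 = 65%, landline 176/320 = 55%.
Each respondent's weight = sampled/responded in their class; summing within a class gives n_sampled, so:
  mail: 300 × 78 = 23,400
  app: 100 × 47 = 4700
  web: 140 × 55 = 7700
  mobile: 120 × 53 = 6360
  landline: 320 × 75 = 24,000
Adjusted estimate = 66,160 / 980 = 67.5102 → 67.5.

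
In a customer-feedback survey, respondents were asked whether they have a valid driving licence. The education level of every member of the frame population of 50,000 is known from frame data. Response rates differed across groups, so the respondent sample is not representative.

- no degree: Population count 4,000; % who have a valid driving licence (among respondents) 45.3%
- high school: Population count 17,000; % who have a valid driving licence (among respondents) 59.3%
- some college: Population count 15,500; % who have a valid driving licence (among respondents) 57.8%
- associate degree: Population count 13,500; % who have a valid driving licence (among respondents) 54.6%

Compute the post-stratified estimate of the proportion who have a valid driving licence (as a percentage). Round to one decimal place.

Reweight to the known education level distribution:
  no degree: (4,000/50,000) × 45.3 = 3.624
  high school: (17,000/50,000) × 59.3 = 20.162
  some college: (15,500/50,000) × 57.8 = 17.918
  associate degree: (13,500/50,000) × 54.6 = 14.742
Post-stratified estimate = 56.446 → 56.4%.

56.4%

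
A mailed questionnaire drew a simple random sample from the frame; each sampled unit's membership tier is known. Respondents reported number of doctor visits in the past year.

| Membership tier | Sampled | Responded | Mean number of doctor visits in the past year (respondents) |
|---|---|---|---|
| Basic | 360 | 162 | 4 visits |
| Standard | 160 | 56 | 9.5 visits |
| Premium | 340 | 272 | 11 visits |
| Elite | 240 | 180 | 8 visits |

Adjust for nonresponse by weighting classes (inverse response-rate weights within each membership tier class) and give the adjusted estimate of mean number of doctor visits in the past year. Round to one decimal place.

Class response rates: Basic 162/360 = 45%, Standard 56/160 = 35%, Premium 272/340 = 80%, Elite 180/240 = 75%.
Inverse-response-rate weighting restores each class to its sampled count, so class totals weight by n_sampled:
  Basic: 360 × 4 = 1440
  Standard: 160 × 9.5 = 1520
  Premium: 340 × 11 = 3740
  Elite: 240 × 8 = 1920
Adjusted estimate = 8620 / 1,100 = 7.83636 → 7.8.

7.8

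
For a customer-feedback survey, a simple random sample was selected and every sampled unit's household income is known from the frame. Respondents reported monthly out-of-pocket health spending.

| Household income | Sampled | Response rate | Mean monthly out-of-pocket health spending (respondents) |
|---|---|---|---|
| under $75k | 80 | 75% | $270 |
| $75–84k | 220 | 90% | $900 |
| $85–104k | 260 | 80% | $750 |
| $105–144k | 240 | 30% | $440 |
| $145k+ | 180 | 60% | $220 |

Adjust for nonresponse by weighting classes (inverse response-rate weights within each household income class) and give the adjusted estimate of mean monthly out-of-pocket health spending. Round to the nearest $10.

$570

Inverse-response-rate weighting restores each class to its sampled count, so class totals weight by n_sampled:
  under $75k: 80 × 270 = 21,600
  $75–84k: 220 × 900 = 198,000
  $85–104k: 260 × 750 = 195,000
  $105–144k: 240 × 440 = 105,600
  $145k+: 180 × 220 = 39,600
Adjusted estimate = 559,800 / 980 = 571.224 → $570.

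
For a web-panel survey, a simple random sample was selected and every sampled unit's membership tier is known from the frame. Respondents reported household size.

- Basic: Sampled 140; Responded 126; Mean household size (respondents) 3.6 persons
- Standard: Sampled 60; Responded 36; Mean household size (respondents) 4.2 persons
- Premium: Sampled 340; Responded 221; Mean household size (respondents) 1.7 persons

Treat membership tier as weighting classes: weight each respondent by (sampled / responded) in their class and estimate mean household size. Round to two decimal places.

2.47

Response rates by class: Basic 126/140 = 90%, Standard 36/60 = 60%, Premium 221/340 = 65%.
Each respondent's weight = sampled/responded in their class; summing within a class gives n_sampled, so:
  Basic: 140 × 3.6 = 504
  Standard: 60 × 4.2 = 252
  Premium: 340 × 1.7 = 578
Adjusted estimate = 1334 / 540 = 2.47037 → 2.47.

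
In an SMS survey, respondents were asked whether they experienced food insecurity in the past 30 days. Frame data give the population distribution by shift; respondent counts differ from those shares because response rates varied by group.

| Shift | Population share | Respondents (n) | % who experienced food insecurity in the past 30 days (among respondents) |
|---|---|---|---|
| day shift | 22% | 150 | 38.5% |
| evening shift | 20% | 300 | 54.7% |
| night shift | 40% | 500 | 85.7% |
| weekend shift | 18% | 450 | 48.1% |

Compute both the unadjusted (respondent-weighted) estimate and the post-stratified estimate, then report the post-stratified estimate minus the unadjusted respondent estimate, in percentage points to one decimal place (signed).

+0.4 percentage points

Without adjustment, the pooled respondent share is:
  (150/1400)×38.5 + (300/1400)×54.7 + (500/1400)×85.7 + (450/1400)×48.1 = 61.9143%
Post-stratified estimate weights by population shares:
  0.22×38.5 + 0.2×54.7 + 0.4×85.7 + 0.18×48.1 = 62.348%
Difference = 62.348 − 61.9143 = 0.4337 pp.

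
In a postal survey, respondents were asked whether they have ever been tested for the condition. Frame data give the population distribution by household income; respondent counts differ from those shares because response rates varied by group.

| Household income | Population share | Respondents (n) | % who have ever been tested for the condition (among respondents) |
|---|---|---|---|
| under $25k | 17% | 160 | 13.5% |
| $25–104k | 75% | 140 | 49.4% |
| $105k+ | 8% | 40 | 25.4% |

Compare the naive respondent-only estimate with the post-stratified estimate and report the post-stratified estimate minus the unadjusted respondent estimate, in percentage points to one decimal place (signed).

Unadjusted (pooled respondent) estimate weights by respondent counts:
  (160/340)×13.5 + (140/340)×49.4 + (40/340)×25.4 = 29.6824%
Post-stratifying to population shares instead:
  0.17×13.5 + 0.75×49.4 + 0.08×25.4 = 41.377%
Difference = 41.377 − 29.6824 = 11.6946 pp.

+11.7 percentage points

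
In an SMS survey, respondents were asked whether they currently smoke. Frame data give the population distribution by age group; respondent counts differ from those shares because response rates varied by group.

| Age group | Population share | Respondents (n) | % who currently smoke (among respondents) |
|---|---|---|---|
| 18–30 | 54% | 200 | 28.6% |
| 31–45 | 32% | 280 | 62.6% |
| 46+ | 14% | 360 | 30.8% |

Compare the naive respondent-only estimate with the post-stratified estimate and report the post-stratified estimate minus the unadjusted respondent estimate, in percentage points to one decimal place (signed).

Naive respondent-only estimate (weights = respondent counts):
  (200/840)×28.6 + (280/840)×62.6 + (360/840)×30.8 = 40.8762%
Post-stratified estimate weights by population shares:
  0.54×28.6 + 0.32×62.6 + 0.14×30.8 = 39.788%
Difference = 39.788 − 40.8762 = -1.0882 pp.

-1.1 percentage points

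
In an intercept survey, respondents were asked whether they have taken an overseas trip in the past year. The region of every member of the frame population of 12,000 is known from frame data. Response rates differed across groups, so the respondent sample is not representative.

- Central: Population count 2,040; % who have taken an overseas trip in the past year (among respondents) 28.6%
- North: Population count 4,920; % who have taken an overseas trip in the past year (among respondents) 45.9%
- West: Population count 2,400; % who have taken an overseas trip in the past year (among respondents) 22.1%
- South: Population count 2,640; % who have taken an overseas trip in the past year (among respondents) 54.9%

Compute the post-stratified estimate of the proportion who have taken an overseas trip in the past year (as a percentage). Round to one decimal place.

Reweight to the known region distribution:
  Central: (2,040/12,000) × 28.6 = 4.862
  North: (4,920/12,000) × 45.9 = 18.819
  West: (2,400/12,000) × 22.1 = 4.42
  South: (2,640/12,000) × 54.9 = 12.078
Post-stratified estimate = 40.179 → 40.2%.

40.2%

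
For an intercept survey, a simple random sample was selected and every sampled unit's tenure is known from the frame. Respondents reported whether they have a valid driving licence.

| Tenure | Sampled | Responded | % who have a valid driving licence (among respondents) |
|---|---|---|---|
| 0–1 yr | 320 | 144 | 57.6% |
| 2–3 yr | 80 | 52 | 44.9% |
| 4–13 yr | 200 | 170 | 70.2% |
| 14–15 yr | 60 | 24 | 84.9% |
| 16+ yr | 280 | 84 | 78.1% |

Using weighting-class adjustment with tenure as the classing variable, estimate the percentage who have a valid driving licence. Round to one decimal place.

Response rates by class: 0–1 yr 144/320 = 45%, 2–3 yr 52/80 = 65%, 4–13 yr 170/200 = 85%, 14–15 yr 24/60 = 40%, 16+ yr 84/280 = 30%.
With weight = n_sampled/n_responded per class, the weighted class total is n_sampled:
  0–1 yr: 320 × 57.6 = 18,432
  2–3 yr: 80 × 44.9 = 3592
  4–13 yr: 200 × 70.2 = 14,040
  14–15 yr: 60 × 84.9 = 5094
  16+ yr: 280 × 78.1 = 21,868
Adjusted estimate = 63,026 / 940 = 67.0489 → 67.0%.

67.0%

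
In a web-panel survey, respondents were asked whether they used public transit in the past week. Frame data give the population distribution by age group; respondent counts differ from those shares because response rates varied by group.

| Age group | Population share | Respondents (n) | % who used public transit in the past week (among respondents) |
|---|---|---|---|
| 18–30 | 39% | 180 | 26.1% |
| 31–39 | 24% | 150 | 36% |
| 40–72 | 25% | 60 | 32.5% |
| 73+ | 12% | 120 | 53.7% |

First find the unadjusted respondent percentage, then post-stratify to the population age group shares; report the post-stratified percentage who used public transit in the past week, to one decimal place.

33.4%

Unadjusted (pooled respondent) estimate weights by respondent counts:
  (180/510)×26.1 + (150/510)×36 + (60/510)×32.5 + (120/510)×53.7 = 36.2588%
Post-stratified estimate weights by population shares:
  0.39×26.1 + 0.24×36 + 0.25×32.5 + 0.12×53.7 = 33.388%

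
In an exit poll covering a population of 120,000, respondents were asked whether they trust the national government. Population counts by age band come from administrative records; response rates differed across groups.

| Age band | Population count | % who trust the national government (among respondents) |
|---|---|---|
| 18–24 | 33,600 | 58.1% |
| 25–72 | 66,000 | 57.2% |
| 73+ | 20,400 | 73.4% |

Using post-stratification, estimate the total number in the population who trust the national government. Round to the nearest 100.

Each cell contributes its population count × the respondent rate:
  18–24: 33,600 × 58.1% = 19521.6
  25–72: 66,000 × 57.2% = 37,752
  73+: 20,400 × 73.4% = 14973.6
Estimated total = 72247.2 → 72,200.

72,200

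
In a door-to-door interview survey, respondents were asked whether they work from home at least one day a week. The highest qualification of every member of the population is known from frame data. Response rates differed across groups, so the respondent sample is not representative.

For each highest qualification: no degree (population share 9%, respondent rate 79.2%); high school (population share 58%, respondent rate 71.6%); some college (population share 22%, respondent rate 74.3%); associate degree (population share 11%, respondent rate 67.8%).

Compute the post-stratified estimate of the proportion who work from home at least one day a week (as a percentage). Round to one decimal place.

Each cell contributes population-share × respondent value:
  no degree: 0.09 × 79.2 = 7.128
  high school: 0.58 × 71.6 = 41.528
  some college: 0.22 × 74.3 = 16.346
  associate degree: 0.11 × 67.8 = 7.458
Post-stratified estimate = 72.46 → 72.5%.

72.5%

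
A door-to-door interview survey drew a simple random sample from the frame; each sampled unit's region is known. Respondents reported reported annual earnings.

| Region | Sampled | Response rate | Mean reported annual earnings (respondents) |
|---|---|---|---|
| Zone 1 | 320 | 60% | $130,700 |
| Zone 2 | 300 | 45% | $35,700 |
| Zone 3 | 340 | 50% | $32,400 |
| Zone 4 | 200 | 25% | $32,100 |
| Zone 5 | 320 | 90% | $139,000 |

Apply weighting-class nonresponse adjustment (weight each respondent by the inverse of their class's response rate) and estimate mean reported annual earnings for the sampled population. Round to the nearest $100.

$77,300

With weight = n_sampled/n_responded per class, the weighted class total is n_sampled:
  Zone 1: 320 × 130,700 = 41,824,000
  Zone 2: 300 × 35,700 = 10,710,000
  Zone 3: 340 × 32,400 = 11,016,000
  Zone 4: 200 × 32,100 = 6,420,000
  Zone 5: 320 × 139,000 = 44,480,000
Adjusted estimate = 114,450,000 / 1,480 = 77331.1 → $77,300.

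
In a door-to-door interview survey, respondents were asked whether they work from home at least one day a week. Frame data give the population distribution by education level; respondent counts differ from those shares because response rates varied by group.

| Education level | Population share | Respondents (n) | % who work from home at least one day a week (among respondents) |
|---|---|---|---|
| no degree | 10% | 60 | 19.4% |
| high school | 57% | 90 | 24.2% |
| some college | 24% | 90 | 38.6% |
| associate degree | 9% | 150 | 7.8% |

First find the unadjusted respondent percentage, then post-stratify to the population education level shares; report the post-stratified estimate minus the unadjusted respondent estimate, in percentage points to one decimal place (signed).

+5.2 percentage points

Naive respondent-only estimate (weights = respondent counts):
  (60/390)×19.4 + (90/390)×24.2 + (90/390)×38.6 + (150/390)×7.8 = 20.4769%
Reweighting by population education level shares:
  0.1×19.4 + 0.57×24.2 + 0.24×38.6 + 0.09×7.8 = 25.7%
Difference = 25.7 − 20.4769 = 5.2231 pp.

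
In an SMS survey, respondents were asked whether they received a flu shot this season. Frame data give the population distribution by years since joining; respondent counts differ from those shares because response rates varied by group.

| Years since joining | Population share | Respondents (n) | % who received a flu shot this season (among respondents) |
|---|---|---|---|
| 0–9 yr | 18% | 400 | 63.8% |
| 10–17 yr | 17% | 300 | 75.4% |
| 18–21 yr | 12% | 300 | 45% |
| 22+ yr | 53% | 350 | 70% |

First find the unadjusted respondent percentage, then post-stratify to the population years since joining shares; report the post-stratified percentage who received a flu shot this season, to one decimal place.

66.8%

Without adjustment, the pooled respondent share is:
  (400/1350)×63.8 + (300/1350)×75.4 + (300/1350)×45 + (350/1350)×70 = 63.8074%
Post-stratifying to population shares instead:
  0.18×63.8 + 0.17×75.4 + 0.12×45 + 0.53×70 = 66.802%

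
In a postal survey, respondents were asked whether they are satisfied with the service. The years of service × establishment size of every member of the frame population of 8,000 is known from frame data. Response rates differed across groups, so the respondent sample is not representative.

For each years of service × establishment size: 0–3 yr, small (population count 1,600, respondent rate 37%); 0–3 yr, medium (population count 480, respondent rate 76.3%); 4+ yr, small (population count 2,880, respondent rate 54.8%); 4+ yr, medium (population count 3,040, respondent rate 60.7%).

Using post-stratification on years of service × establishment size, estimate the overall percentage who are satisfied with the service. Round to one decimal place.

Post-stratification weights by population share, not respondent share:
  0–3 yr, small: (1,600/8,000) × 37 = 7.4
  0–3 yr, medium: (480/8,000) × 76.3 = 4.578
  4+ yr, small: (2,880/8,000) × 54.8 = 19.728
  4+ yr, medium: (3,040/8,000) × 60.7 = 23.066
Post-stratified estimate = 54.772 → 54.8%.

54.8%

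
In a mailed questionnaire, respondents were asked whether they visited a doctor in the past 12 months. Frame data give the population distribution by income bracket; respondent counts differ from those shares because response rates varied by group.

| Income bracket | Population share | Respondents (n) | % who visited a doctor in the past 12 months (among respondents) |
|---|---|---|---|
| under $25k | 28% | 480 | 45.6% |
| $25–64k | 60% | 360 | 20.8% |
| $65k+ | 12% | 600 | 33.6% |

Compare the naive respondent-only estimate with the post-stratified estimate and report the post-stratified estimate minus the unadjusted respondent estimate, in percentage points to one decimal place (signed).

-5.1 percentage points

Unadjusted (pooled respondent) estimate weights by respondent counts:
  (480/1440)×45.6 + (360/1440)×20.8 + (600/1440)×33.6 = 34.4%
Post-stratified estimate weights by population shares:
  0.28×45.6 + 0.6×20.8 + 0.12×33.6 = 29.28%
Difference = 29.28 − 34.4 = -5.12 pp.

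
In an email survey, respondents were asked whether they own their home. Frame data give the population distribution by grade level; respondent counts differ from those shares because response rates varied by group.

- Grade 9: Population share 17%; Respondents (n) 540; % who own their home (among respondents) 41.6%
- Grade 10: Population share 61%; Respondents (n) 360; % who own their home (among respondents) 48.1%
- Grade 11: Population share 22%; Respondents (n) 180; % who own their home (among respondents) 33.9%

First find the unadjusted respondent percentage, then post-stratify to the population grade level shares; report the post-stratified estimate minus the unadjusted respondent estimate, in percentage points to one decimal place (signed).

Naive respondent-only estimate (weights = respondent counts):
  (540/1080)×41.6 + (360/1080)×48.1 + (180/1080)×33.9 = 42.4833%
Reweighting by population grade level shares:
  0.17×41.6 + 0.61×48.1 + 0.22×33.9 = 43.871%
Difference = 43.871 − 42.4833 = 1.3877 pp.

+1.4 percentage points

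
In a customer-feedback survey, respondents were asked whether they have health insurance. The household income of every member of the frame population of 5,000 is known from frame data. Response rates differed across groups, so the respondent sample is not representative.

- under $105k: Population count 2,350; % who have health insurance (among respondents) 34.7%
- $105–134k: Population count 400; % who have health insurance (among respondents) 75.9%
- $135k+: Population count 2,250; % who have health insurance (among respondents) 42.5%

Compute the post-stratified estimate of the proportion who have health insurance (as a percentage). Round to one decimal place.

Reweight to the known household income distribution:
  under $105k: (2,350/5,000) × 34.7 = 16.309
  $105–134k: (400/5,000) × 75.9 = 6.072
  $135k+: (2,250/5,000) × 42.5 = 19.125
Post-stratified estimate = 41.506 → 41.5%.

41.5%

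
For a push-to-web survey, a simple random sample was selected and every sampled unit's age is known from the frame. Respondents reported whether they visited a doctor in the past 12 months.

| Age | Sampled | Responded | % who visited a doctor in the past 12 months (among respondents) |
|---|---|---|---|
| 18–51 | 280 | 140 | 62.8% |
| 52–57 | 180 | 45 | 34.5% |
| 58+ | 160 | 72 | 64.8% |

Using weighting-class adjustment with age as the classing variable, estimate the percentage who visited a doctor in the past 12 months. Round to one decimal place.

55.1%

Class response rates: 18–51 140/280 = 50%, 52–57 45/180 = 25%, 58+ 72/160 = 45%.
Weighting each respondent by the inverse class response rate inflates each class back to its sampled size, so the class weight is n_sampled:
  18–51: 280 × 62.8 = 17,584
  52–57: 180 × 34.5 = 6210
  58+: 160 × 64.8 = 10,368
Adjusted estimate = 34,162 / 620 = 55.1 → 55.1%.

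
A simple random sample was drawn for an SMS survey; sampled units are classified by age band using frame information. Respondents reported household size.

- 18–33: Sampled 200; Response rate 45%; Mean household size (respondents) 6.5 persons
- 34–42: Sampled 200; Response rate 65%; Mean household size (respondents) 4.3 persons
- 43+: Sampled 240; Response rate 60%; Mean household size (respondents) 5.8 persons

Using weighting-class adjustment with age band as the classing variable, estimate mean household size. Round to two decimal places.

5.55

With weight = n_sampled/n_responded per class, the weighted class total is n_sampled:
  18–33: 200 × 6.5 = 1300
  34–42: 200 × 4.3 = 860
  43+: 240 × 5.8 = 1392
Adjusted estimate = 3552 / 640 = 5.55 → 5.55.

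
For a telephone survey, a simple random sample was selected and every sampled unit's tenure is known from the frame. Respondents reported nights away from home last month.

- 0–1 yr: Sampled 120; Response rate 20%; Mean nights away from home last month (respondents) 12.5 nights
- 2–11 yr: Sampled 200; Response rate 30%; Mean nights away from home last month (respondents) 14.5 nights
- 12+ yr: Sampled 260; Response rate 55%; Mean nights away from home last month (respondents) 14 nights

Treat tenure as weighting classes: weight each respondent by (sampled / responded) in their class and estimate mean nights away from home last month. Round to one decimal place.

Inverse-response-rate weighting restores each class to its sampled count, so class totals weight by n_sampled:
  0–1 yr: 120 × 12.5 = 1500
  2–11 yr: 200 × 14.5 = 2900
  12+ yr: 260 × 14 = 3640
Adjusted estimate = 8040 / 580 = 13.8621 → 13.9.

13.9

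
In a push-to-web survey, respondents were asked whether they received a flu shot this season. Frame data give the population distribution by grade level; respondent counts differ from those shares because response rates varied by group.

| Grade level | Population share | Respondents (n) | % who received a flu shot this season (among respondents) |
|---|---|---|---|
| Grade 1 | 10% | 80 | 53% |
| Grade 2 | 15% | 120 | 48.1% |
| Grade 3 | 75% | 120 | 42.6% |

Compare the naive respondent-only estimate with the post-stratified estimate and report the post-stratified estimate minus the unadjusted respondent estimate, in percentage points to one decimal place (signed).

-2.8 percentage points

Without adjustment, the pooled respondent share is:
  (80/320)×53 + (120/320)×48.1 + (120/320)×42.6 = 47.2625%
Post-stratifying to population shares instead:
  0.1×53 + 0.15×48.1 + 0.75×42.6 = 44.465%
Difference = 44.465 − 47.2625 = -2.7975 pp.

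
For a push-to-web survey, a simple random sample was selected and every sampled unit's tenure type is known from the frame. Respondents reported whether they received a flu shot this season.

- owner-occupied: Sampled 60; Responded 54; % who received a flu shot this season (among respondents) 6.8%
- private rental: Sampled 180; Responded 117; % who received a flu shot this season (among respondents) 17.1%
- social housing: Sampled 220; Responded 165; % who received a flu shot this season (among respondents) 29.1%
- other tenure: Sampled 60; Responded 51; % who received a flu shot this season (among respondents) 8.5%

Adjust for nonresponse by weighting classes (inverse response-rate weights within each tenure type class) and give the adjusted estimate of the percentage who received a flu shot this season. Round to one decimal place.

Response rates by class: owner-occupied 54/60 = 90%, private rental 117/180 = 65%, social housing 165/220 = 75%, other tenure 51/60 = 85%.
Inverse-response-rate weighting restores each class to its sampled count, so class totals weight by n_sampled:
  owner-occupied: 60 × 6.8 = 408
  private rental: 180 × 17.1 = 3078
  social housing: 220 × 29.1 = 6402
  other tenure: 60 × 8.5 = 510
Adjusted estimate = 10,398 / 520 = 19.9962 → 20.0%.

20.0%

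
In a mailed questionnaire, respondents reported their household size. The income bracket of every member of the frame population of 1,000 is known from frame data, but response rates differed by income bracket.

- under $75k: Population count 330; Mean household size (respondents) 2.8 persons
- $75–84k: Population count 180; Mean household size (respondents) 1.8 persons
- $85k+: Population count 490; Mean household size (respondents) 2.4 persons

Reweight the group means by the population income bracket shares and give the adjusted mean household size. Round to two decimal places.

Reweight to the known income bracket distribution:
  under $75k: (330/1,000) × 2.8 = 0.924
  $75–84k: (180/1,000) × 1.8 = 0.324
  $85k+: (490/1,000) × 2.4 = 1.176
Post-stratified estimate = 2.424 → 2.42.

2.42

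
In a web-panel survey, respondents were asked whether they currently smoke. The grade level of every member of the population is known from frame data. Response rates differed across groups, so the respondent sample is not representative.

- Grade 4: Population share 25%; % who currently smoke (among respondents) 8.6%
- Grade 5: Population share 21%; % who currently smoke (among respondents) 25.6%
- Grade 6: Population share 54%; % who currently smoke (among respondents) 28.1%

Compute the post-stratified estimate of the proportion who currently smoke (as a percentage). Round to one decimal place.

Weight each group's respondent value by its population share:
  Grade 4: 0.25 × 8.6 = 2.15
  Grade 5: 0.21 × 25.6 = 5.376
  Grade 6: 0.54 × 28.1 = 15.174
Post-stratified estimate = 22.7 → 22.7%.

22.7%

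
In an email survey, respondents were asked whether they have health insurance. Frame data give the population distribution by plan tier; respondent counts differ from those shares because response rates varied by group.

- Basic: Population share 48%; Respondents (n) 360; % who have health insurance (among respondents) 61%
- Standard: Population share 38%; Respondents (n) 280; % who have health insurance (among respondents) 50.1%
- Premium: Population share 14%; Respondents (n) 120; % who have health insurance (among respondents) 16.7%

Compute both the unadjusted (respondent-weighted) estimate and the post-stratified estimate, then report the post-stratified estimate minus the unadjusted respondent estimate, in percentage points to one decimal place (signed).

Without adjustment, the pooled respondent share is:
  (360/760)×61 + (280/760)×50.1 + (120/760)×16.7 = 49.9895%
Reweighting by population plan tier shares:
  0.48×61 + 0.38×50.1 + 0.14×16.7 = 50.656%
Difference = 50.656 − 49.9895 = 0.6665 pp.

+0.7 percentage points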